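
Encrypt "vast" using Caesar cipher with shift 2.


Word: "vast"
Shift: 2
Each letter → (letter + shift) mod 26:
  'v' (21) + 2 = 23 → 'x'
  'a' (0) + 2 = 2 → 'c'
  's' (18) + 2 = 20 → 'u'
  't' (19) + 2 = 21 → 'v'
Result = "xcuv"


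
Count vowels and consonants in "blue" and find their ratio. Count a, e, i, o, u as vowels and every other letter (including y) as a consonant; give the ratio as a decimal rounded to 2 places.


Word: "blue"
Vowels (a,e,i,o,u): 2
Consonants: 2
Ratio = 2/2
= 1.00


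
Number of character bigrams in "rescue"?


Word: "rescue" (length 6)
Number of 2-grams = length - 2 + 1 = 6 - 2 + 1
= 5


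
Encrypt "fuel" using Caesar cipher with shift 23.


Word: "fuel"
Shift: 23
Each letter → (letter + shift) mod 26:
  'f' (5) + 23 = 2 → 'c'
  'u' (20) + 23 = 17 → 'r'
  'e' (4) + 23 = 1 → 'b'
  'l' (11) + 23 = 8 → 'i'
Result = "crbi"


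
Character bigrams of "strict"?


Word: "strict" (length 6)
Number of bigrams = 6 - 2 + 1 = 5
  Position 0: "st"
  Position 1: "tr"
  Position 2: "ri"
  Position 3: "ic"
  Position 4: "ct"
Bigrams = "st", "tr", "ri", "ic", "ct"


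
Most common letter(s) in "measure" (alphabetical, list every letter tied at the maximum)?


Word: "measure"
Letter counts:
  'a': 1
  'e': 2
  'm': 1
  'r': 1
  's': 1
  'u': 1
Maximum count = 2
Most frequent = 'e' (2 times each)


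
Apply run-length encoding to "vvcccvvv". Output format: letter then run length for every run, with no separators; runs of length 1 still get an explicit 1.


String: "vvcccvvv"
Scanning for consecutive runs:
  'v' x 2
  'c' x 3
  'v' x 3
RLE = "v2c3v3"


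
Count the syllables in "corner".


Word: "corner"
Syllable breakdown: cor | ner
Counting: 2 parts
= 2 syllables


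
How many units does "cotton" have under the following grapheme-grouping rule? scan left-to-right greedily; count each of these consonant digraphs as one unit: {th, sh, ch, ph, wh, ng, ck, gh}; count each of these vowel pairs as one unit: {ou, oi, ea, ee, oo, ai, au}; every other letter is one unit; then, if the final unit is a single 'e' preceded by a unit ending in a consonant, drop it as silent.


Word: "cotton" (6 letters)
Left-to-right scan:
  (1) 'c' (letter)
  (2) 'o' (letter)
  (3) 't' (letter)
  (4) 't' (letter)
  (5) 'o' (letter)
  (6) 'n' (letter)
Units from scan: 6
Sound units = 6 units


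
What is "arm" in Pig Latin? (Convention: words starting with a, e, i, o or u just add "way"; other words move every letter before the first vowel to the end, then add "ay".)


Word: "arm"
Starts with vowel → add 'way'
Pig Latin = "armway"


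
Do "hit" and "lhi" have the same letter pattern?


Pattern of "hit": [0, 1, 2]
Pattern of "lhi": [0, 1, 2]
Patterns match
Same pattern = Yes


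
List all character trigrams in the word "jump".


Word: "jump" (length 4)
Number of trigrams = 4 - 3 + 1 = 2
  Position 0: "jum"
  Position 1: "ump"
Trigrams = "jum", "ump"


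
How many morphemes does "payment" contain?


Word: "payment"
Morphemes: pay | -ment
Each morpheme carries meaning
= 2 morphemes


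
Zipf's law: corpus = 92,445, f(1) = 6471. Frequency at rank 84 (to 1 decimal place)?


Zipf's law: f(r) = f(1) / r
f(1) = 6471
f(84) = 6471 / 84
= 77.0 occurrences


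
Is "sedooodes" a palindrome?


Word: "sedooodes"
Reversed: "sedooodes"
Forward == Backward? sedooodes == sedooodes
Palindrome = Yes


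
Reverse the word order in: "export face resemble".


Original: "export face resemble"
Words (1..n): export | face | resemble
Reversed (n..1): resemble | face | export
Result = "resemble face export"


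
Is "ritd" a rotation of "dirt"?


Word: "dirt", Candidate: "ritd"
Method: check if candidate is substring of word+word
"dirtdirt" contains "ritd"? No
Is rotation = No


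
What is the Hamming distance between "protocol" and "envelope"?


Comparing character by character (same length = 8):
  Pos 0: 'p' vs 'e' !=
  Pos 1: 'r' vs 'n' !=
  Pos 2: 'o' vs 'v' !=
  Pos 3: 't' vs 'e' !=
  Pos 4: 'o' vs 'l' !=
  Pos 5: 'c' vs 'o' !=
  Pos 6: 'o' vs 'p' !=
  Pos 7: 'l' vs 'e' !=
Hamming distance = 8


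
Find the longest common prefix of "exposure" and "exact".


Word 1: "exposure"
Word 2: "exact"
Comparing from start:
  Pos 0: 'e' == 'e'
  Pos 1: 'x' == 'x'
  Pos 2: 'p' != 'a' (stop)
LCP = "ex" (length 2)


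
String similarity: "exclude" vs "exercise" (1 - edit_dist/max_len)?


Word 1: "exclude" (length 7)
Word 2: "exercise" (length 8)
One optimal edit sequence:
  1. keep 'e'
  2. keep 'x'
  3. insert 'e'  (+1)
  4. substitute 'c' -> 'r'  (+1)
  5. substitute 'l' -> 'c'  (+1)
  6. substitute 'u' -> 'i'  (+1)
  7. substitute 'd' -> 's'  (+1)
  8. keep 'e'
Edit distance = 5
Max length = max(7, 8) = 8
Similarity = 1 - 5/8
= 0.3750


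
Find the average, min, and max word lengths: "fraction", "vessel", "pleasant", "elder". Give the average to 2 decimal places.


Lengths: "fraction"=8, "vessel"=6, "pleasant"=8, "elder"=5
Sum = 27, Count = 4
Average = 27/4 = 6.75
= avg=6.75, min=5, max=8


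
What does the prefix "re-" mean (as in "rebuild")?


Prefix: re-
As in: rebuild -> re- + build
Meaning = again


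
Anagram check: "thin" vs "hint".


Word 1: "thin" → sorted: hint
Word 2: "hint" → sorted: hint
Same letters? hint == hint
Anagram = Yes


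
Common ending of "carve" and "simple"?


Word 1: "carve"
Word 2: "simple"
Comparing from end:
  Pos -1: 'e' == 'e'
  Pos -2: 'v' != 'l' (stop)
LCS = "e" (length 1)


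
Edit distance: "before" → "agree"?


Word 1: "before" (length 6)
Word 2: "agree" (length 5)
One optimal edit sequence (insert/delete/substitute each cost 1):
  1. delete 'b'  (+1)
  2. substitute 'e' -> 'a'  (+1)
  3. substitute 'f' -> 'g'  (+1)
  4. substitute 'o' -> 'r'  (+1)
  5. substitute 'r' -> 'e'  (+1)
  6. keep 'e'
Total edit operations: 5
Edit distance = 5


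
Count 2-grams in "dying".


Word: "dying" (length 5)
Number of 2-grams = length - 2 + 1 = 5 - 2 + 1
= 4


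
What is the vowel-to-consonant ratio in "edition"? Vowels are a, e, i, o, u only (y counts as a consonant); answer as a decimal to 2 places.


Word: "edition"
Vowels (a,e,i,o,u): 4
Consonants: 3
Ratio = 4/3
= 1.33


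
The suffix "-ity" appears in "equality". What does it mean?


Suffix: -ity
As in: equality -> equal + -ity
Meaning = quality of


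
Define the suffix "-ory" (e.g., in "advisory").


Suffix: -ory
Example: advisory (advise + -ory, with a spelling change)
Meaning = relating to / place for


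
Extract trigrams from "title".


Word: "title" (length 5)
Number of trigrams = 5 - 3 + 1 = 3
  Position 0: "tit"
  Position 1: "itl"
  Position 2: "tle"
Trigrams = "tit", "itl", "tle"


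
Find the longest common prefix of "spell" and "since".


Word 1: "spell"
Word 2: "since"
Comparing from start:
  Pos 0: 's' == 's'
  Pos 1: 'p' != 'i' (stop)
LCP = "s" (length 1)


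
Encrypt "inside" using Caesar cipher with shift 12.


Word: "inside"
Shift: 12
Each letter → (letter + shift) mod 26:
  'i' (8) + 12 = 20 → 'u'
  'n' (13) + 12 = 25 → 'z'
  's' (18) + 12 = 4 → 'e'
  'i' (8) + 12 = 20 → 'u'
  'd' (3) + 12 = 15 → 'p'
  'e' (4) + 12 = 16 → 'q'
Result = "uzeupq"


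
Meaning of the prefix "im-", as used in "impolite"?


Prefix: im-
As in: impolite -> im- + polite
Meaning = not / into


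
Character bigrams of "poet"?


Word: "poet" (length 4)
Number of bigrams = 4 - 2 + 1 = 3
  Position 0: "po"
  Position 1: "oe"
  Position 2: "et"
Bigrams = "po", "oe", "et"


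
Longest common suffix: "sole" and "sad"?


Word 1: "sole"
Word 2: "sad"
Comparing from end:
  Pos -1: 'e' != 'd' (stop)
LCS = "" (length 0)


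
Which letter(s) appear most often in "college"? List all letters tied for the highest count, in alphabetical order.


Word: "college"
Letter counts:
  'c': 1
  'e': 2
  'g': 1
  'l': 2
  'o': 1
Maximum count = 2
Most frequent = 'e', 'l' (2 times each)


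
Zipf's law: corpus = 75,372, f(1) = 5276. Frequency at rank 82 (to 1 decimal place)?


Zipf's law: f(r) = f(1) / r
f(1) = 5276
f(82) = 5276 / 82
= 64.3 occurrences


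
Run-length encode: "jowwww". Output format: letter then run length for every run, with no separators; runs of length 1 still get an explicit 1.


String: "jowwww"
Scanning for consecutive runs:
  'j' x 1
  'o' x 1
  'w' x 4
RLE = "j1o1w4"


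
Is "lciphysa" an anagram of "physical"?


Word 1: "physical" → sorted: achilpsy
Word 2: "lciphysa" → sorted: achilpsy
Same letters? achilpsy == achilpsy
Anagram = Yes


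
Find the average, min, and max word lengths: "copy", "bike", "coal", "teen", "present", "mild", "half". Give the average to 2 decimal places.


Lengths: "copy"=4, "bike"=4, "coal"=4, "teen"=4, "present"=7, "mild"=4, "half"=4
Sum = 31, Count = 7
Average = 31/7 = 4.43
= avg=4.43, min=4, max=7


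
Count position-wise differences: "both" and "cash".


Comparing character by character (same length = 4):
  Pos 0: 'b' vs 'c' !=
  Pos 1: 'o' vs 'a' !=
  Pos 2: 't' vs 's' !=
  Pos 3: 'h' vs 'h' =
Hamming distance = 3


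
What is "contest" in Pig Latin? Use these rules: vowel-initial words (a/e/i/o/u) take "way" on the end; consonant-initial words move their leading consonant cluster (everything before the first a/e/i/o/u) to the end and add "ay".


Word: "contest"
Starts with consonant(s) → move to end, add 'ay'
Consonant cluster: "c"
Pig Latin = "ontestcay"


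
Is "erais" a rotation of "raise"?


Word: "raise", Candidate: "erais"
Method: check if candidate is substring of word+word
"raiseraise" contains "erais"? Yes
Is rotation = Yes


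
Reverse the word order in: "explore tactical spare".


Original: "explore tactical spare"
Words (1..n): explore | tactical | spare
Reversed (n..1): spare | tactical | explore
Result = "spare tactical explore"


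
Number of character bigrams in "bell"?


Word: "bell" (length 4)
Number of 2-grams = length - 2 + 1 = 4 - 2 + 1
= 3


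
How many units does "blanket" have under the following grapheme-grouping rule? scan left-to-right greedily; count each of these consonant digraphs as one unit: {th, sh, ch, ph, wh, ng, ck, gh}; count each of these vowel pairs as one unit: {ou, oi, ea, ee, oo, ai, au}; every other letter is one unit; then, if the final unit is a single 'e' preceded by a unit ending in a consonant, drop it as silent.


Word: "blanket" (7 letters)
Left-to-right scan:
  1. 'b' (letter)
  2. 'l' (letter)
  3. 'a' (letter)
  4. 'n' (letter)
  5. 'k' (letter)
  6. 'e' (letter)
  7. 't' (letter)
Units from scan: 7
Sound units = 7 units


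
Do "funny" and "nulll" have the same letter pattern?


Pattern of "funny": [0, 1, 2, 2, 3]
Pattern of "nulll": [0, 1, 2, 2, 2]
Patterns do not match
Same pattern = No


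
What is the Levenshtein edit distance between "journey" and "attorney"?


Word 1: "journey" (length 7)
Word 2: "attorney" (length 8)
One optimal edit sequence (insert/delete/substitute each cost 1):
  1. insert 'a'  (+1)
  2. substitute 'j' -> 't'  (+1)
  3. substitute 'o' -> 't'  (+1)
  4. substitute 'u' -> 'o'  (+1)
  5. keep 'r'
  6. keep 'n'
  7. keep 'e'
  8. keep 'y'
Total edit operations: 4
Edit distance = 4


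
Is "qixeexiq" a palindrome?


Word: "qixeexiq"
Reversed: "qixeexiq"
Forward == Backward? qixeexiq == qixeexiq
Palindrome = Yes


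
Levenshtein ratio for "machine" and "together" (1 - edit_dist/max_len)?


Word 1: "machine" (length 7)
Word 2: "together" (length 8)
One optimal edit sequence:
  1. substitute 'm' -> 't'  (+1)
  2. substitute 'a' -> 'o'  (+1)
  3. substitute 'c' -> 'g'  (+1)
  4. substitute 'h' -> 'e'  (+1)
  5. substitute 'i' -> 't'  (+1)
  6. substitute 'n' -> 'h'  (+1)
  7. keep 'e'
  8. insert 'r'  (+1)
Edit distance = 7
Max length = max(7, 8) = 8
Similarity = 1 - 7/8
= 0.1250


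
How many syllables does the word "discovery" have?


Word: "discovery"
Syllable breakdown: dis · cov · er · y
Counting: 4 parts
= 4 syllables


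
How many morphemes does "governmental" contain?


Word: "governmental"
Morphemes: govern / -ment / -al
Each morpheme carries meaning
= 3 morphemes


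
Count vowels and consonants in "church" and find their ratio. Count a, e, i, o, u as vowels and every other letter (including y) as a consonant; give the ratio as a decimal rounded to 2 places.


Word: "church"
Vowels (a,e,i,o,u): 1
Consonants: 5
Ratio = 1/5
= 0.20


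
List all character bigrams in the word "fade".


Word: "fade" (length 4)
Number of bigrams = 4 - 2 + 1 = 3
  Position 0: "fa"
  Position 1: "ad"
  Position 2: "de"
Bigrams = "fa", "ad", "de"


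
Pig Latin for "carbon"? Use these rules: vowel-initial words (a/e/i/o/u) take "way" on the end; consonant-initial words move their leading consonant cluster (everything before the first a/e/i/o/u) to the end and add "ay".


Word: "carbon"
Starts with consonant(s) → move to end, add 'ay'
Consonant cluster: "c"
Pig Latin = "arboncay"


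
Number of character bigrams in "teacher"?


Word: "teacher" (length 7)
Number of 2-grams = length - 2 + 1 = 7 - 2 + 1
= 6


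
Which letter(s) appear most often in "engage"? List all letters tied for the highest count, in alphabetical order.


Word: "engage"
Letter counts:
  'a': 1
  'e': 2
  'g': 2
  'n': 1
Maximum count = 2
Most frequent = 'e', 'g' (2 times each)


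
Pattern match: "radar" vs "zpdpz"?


Pattern of "radar": [0, 1, 2, 1, 0]
Pattern of "zpdpz": [0, 1, 2, 1, 0]
Patterns match
Same pattern = Yes


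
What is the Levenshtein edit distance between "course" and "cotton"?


Word 1: "course" (length 6)
Word 2: "cotton" (length 6)
One optimal edit sequence (insert/delete/substitute each cost 1):
  1. keep 'c'
  2. keep 'o'
  3. substitute 'u' -> 't'  (+1)
  4. substitute 'r' -> 't'  (+1)
  5. substitute 's' -> 'o'  (+1)
  6. substitute 'e' -> 'n'  (+1)
Total edit operations: 4
Edit distance = 4


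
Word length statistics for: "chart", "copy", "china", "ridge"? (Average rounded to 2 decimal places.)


Lengths: "chart"=5, "copy"=4, "china"=5, "ridge"=5
Sum = 19, Count = 4
Average = 19/4 = 4.75
= avg=4.75, min=4, max=5


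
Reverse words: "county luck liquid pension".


Original: "county luck liquid pension"
Words (1..n): county | luck | liquid | pension
Reversed (n..1): pension | liquid | luck | county
Result = "pension liquid luck county"


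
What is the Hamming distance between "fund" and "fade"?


Comparing character by character (same length = 4):
  Pos 0: 'f' vs 'f' =
  Pos 1: 'u' vs 'a' !=
  Pos 2: 'n' vs 'd' !=
  Pos 3: 'd' vs 'e' !=
Hamming distance = 3


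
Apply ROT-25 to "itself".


Word: "itself"
Shift: 25
Each letter → (letter + shift) mod 26:
  'i' (8) + 25 = 7 → 'h'
  't' (19) + 25 = 18 → 's'
  's' (18) + 25 = 17 → 'r'
  'e' (4) + 25 = 3 → 'd'
  'l' (11) + 25 = 10 → 'k'
  'f' (5) + 25 = 4 → 'e'
Result = "hsrdke"


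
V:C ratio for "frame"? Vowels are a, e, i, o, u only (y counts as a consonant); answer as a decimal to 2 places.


Word: "frame"
Vowels (a,e,i,o,u): 2
Consonants: 3
Ratio = 2/3
= 0.67


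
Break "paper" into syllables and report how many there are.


Word: "paper"
Syllable breakdown: pa · per
Counting: 2 parts
= 2 syllables


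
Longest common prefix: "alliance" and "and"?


Word 1: "alliance"
Word 2: "and"
Comparing from start:
  Pos 0: 'a' == 'a'
  Pos 1: 'l' != 'n' (stop)
LCP = "a" (length 1)


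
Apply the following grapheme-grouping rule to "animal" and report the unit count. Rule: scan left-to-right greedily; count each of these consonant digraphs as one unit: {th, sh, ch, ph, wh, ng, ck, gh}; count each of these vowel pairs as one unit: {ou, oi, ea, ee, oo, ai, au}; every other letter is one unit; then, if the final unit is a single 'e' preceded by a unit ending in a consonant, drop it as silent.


Word: "animal" (6 letters)
Left-to-right scan:
  [1] 'a' (letter)
  [2] 'n' (letter)
  [3] 'i' (letter)
  [4] 'm' (letter)
  [5] 'a' (letter)
  [6] 'l' (letter)
Units from scan: 6
Sound units = 6 units


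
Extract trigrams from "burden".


Word: "burden" (length 6)
Number of trigrams = 6 - 3 + 1 = 4
  Position 0: "bur"
  Position 1: "urd"
  Position 2: "rde"
  Position 3: "den"
Trigrams = "bur", "urd", "rde", "den"


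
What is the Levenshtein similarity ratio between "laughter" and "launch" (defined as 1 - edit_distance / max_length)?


Word 1: "laughter" (length 8)
Word 2: "launch" (length 6)
One optimal edit sequence:
  1. keep 'l'
  2. keep 'a'
  3. keep 'u'
  4. delete 'g'  (+1)
  5. delete 'h'  (+1)
  6. substitute 't' -> 'n'  (+1)
  7. substitute 'e' -> 'c'  (+1)
  8. substitute 'r' -> 'h'  (+1)
Edit distance = 5
Max length = max(8, 6) = 8
Similarity = 1 - 5/8
= 0.3750


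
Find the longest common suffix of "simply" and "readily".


Word 1: "simply"
Word 2: "readily"
Comparing from end:
  Pos -1: 'y' == 'y'
  Pos -2: 'l' == 'l'
  Pos -3: 'p' != 'i' (stop)
LCS = "ly" (length 2)


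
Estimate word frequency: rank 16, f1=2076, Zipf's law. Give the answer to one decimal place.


Zipf's law: f(r) = f(1) / r
f(1) = 2076
f(16) = 2076 / 16
= 129.8 occurrences


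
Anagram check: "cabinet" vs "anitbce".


Word 1: "cabinet" → sorted: abceint
Word 2: "anitbce" → sorted: abceint
Same letters? abceint == abceint
Anagram = Yes


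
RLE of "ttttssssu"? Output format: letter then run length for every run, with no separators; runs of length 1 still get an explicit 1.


String: "ttttssssu"
Scanning for consecutive runs:
  't' x 4
  's' x 4
  'u' x 1
RLE = "t4s4u1"


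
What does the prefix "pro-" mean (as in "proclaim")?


Prefix: pro-
As in: proclaim -> pro- + claim
Meaning = forward / in favor of


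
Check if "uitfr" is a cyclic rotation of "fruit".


Word: "fruit", Candidate: "uitfr"
Method: check if candidate is substring of word+word
"fruitfruit" contains "uitfr"? Yes
Is rotation = Yes


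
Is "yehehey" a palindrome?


Word: "yehehey"
Reversed: "yehehey"
Forward == Backward? yehehey == yehehey
Palindrome = Yes


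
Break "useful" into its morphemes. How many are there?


Word: "useful"
Morphemes: use / -ful
Each morpheme carries meaning
= 2 morphemes


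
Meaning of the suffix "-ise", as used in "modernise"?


Suffix: -ise
Example: modernise (modern + -ise)
Meaning = to make


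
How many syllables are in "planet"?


Word: "planet"
Syllable breakdown: plan / et
Counting: 2 parts
= 2 syllables


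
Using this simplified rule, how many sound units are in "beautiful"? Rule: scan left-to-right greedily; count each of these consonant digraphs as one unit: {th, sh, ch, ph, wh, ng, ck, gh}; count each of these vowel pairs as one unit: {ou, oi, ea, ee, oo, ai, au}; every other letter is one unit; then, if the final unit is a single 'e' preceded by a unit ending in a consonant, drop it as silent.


Word: "beautiful" (9 letters)
Left-to-right scan:
  [1] 'b' (letter)
  [2] 'ea' (vowel-pair)
  [3] 'u' (letter)
  [4] 't' (letter)
  [5] 'i' (letter)
  [6] 'f' (letter)
  [7] 'u' (letter)
  [8] 'l' (letter)
Units from scan: 8
Sound units = 8 units


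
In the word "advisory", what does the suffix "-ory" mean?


Suffix: -ory
Example: advisory = advise + -ory, with a spelling change
Meaning = relating to / place for


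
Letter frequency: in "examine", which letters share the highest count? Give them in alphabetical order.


Word: "examine"
Letter counts:
  'a': 1
  'e': 2
  'i': 1
  'm': 1
  'n': 1
  'x': 1
Maximum count = 2
Most frequent = 'e' (2 times each)


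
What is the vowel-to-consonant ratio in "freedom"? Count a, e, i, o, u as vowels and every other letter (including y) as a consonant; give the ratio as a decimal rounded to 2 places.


Word: "freedom"
Vowels (a,e,i,o,u): 3
Consonants: 4
Ratio = 3/4
= 0.75


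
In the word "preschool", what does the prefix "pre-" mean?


Prefix: pre-
Example: preschool (pre- + school)
Meaning = before


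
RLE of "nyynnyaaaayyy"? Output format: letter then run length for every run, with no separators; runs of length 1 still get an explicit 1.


String: "nyynnyaaaayyy"
Scanning for consecutive runs:
  'n' x 1
  'y' x 2
  'n' x 2
  'y' x 1
  'a' x 4
  'y' x 3
RLE = "n1y2n2y1a4y3"


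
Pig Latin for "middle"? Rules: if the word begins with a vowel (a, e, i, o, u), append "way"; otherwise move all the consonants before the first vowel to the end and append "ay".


Word: "middle"
Starts with consonant(s) → move to end, add 'ay'
Consonant cluster: "m"
Pig Latin = "iddlemay"


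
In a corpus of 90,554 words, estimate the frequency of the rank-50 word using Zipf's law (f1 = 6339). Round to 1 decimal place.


Zipf's law: f(r) = f(1) / r
f(1) = 6339
f(50) = 6339 / 50
= 126.8 occurrences


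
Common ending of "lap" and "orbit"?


Word 1: "lap"
Word 2: "orbit"
Comparing from end:
  Pos -1: 'p' != 't' (stop)
LCS = "" (length 0)


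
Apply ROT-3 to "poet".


Word: "poet"
Shift: 3
Each letter → (letter + shift) mod 26:
  'p' (15) + 3 = 18 → 's'
  'o' (14) + 3 = 17 → 'r'
  'e' (4) + 3 = 7 → 'h'
  't' (19) + 3 = 22 → 'w'
Result = "srhw"


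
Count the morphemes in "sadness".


Word: "sadness"
Morphemes: sad | -ness
Each morpheme carries meaning
= 2 morphemes


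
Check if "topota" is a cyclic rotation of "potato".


Word: "potato", Candidate: "topota"
Method: check if candidate is substring of word+word
"potatopotato" contains "topota"? Yes
Is rotation = Yes


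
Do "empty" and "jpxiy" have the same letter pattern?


Pattern of "empty": [0, 1, 2, 3, 4]
Pattern of "jpxiy": [0, 1, 2, 3, 4]
Patterns match
Same pattern = Yes


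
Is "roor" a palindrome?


Word: "roor"
Reversed: "roor"
Forward == Backward? roor == roor
Palindrome = Yes


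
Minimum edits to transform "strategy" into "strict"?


Word 1: "strategy" (length 8)
Word 2: "strict" (length 6)
One optimal edit sequence (insert/delete/substitute each cost 1):
  1. keep 's'
  2. keep 't'
  3. keep 'r'
  4. delete 'a'  (+1)
  5. delete 't'  (+1)
  6. substitute 'e' -> 'i'  (+1)
  7. substitute 'g' -> 'c'  (+1)
  8. substitute 'y' -> 't'  (+1)
Total edit operations: 5
Edit distance = 5


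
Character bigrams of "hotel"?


Word: "hotel" (length 5)
Number of bigrams = 5 - 2 + 1 = 4
  Position 0: "ho"
  Position 1: "ot"
  Position 2: "te"
  Position 3: "el"
Bigrams = "ho", "ot", "te", "el"


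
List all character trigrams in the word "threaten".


Word: "threaten" (length 8)
Number of trigrams = 8 - 3 + 1 = 6
  Position 0: "thr"
  Position 1: "hre"
  Position 2: "rea"
  Position 3: "eat"
  Position 4: "ate"
  Position 5: "ten"
Trigrams = "thr", "hre", "rea", "eat", "ate", "ten"


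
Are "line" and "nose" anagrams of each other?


Word 1: "line" → sorted: eiln
Word 2: "nose" → sorted: enos
Same letters? eiln != enos
Anagram = No


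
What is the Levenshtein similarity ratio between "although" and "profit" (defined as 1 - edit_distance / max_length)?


Word 1: "although" (length 8)
Word 2: "profit" (length 6)
One optimal edit sequence:
  1. delete 'a'  (+1)
  2. delete 'l'  (+1)
  3. substitute 't' -> 'p'  (+1)
  4. substitute 'h' -> 'r'  (+1)
  5. keep 'o'
  6. substitute 'u' -> 'f'  (+1)
  7. substitute 'g' -> 'i'  (+1)
  8. substitute 'h' -> 't'  (+1)
Edit distance = 7
Max length = max(8, 6) = 8
Similarity = 1 - 7/8
= 0.1250


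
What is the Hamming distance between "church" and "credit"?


Comparing character by character (same length = 6):
  Pos 0: 'c' vs 'c' =
  Pos 1: 'h' vs 'r' !=
  Pos 2: 'u' vs 'e' !=
  Pos 3: 'r' vs 'd' !=
  Pos 4: 'c' vs 'i' !=
  Pos 5: 'h' vs 't' !=
Hamming distance = 5


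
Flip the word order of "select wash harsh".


Original: "select wash harsh"
Words (1..n): select | wash | harsh
Reversed (n..1): harsh | wash | select
Result = "harsh wash select"


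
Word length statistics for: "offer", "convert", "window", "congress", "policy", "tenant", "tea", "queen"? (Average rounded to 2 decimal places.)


Lengths: "offer"=5, "convert"=7, "window"=6, "congress"=8, "policy"=6, "tenant"=6, "tea"=3, "queen"=5
Sum = 46, Count = 8
Average = 46/8 = 5.75
= avg=5.75, min=3, max=8


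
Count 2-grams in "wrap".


Word: "wrap" (length 4)
Number of 2-grams = length - 2 + 1 = 4 - 2 + 1
= 3


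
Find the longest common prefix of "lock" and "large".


Word 1: "lock"
Word 2: "large"
Comparing from start:
  Pos 0: 'l' == 'l'
  Pos 1: 'o' != 'a' (stop)
LCP = "l" (length 1)


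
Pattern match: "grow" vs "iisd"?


Pattern of "grow": [0, 1, 2, 3]
Pattern of "iisd": [0, 0, 1, 2]
Patterns do not match
Same pattern = No


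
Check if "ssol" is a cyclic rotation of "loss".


Word: "loss", Candidate: "ssol"
Method: check if candidate is substring of word+word
"lossloss" contains "ssol"? No
Is rotation = No


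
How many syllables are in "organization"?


Word: "organization"
Syllable breakdown: or | gan | i | za | tion
Counting: 5 parts
= 5 syllables


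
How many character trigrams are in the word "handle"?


Word: "handle" (length 6)
Number of 3-grams = length - 3 + 1 = 6 - 3 + 1
= 4


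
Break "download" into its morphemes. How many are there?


Word: "download"
Morphemes: down- / load
Each morpheme carries meaning
= 2 morphemes


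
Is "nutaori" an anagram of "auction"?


Word 1: "auction" → sorted: acinotu
Word 2: "nutaori" → sorted: ainortu
Same letters? acinotu != ainortu
Anagram = No


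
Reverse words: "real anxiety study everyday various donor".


Original: "real anxiety study everyday various donor"
Words (1..n): real | anxiety | study | everyday | various | donor
Reversed (n..1): donor | various | everyday | study | anxiety | real
Result = "donor various everyday study anxiety real"


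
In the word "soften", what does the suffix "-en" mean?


Suffix: -en
Example: soften (soft + -en)
Meaning = to make / become


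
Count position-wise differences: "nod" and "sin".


Comparing character by character (same length = 3):
  Pos 0: 'n' vs 's' !=
  Pos 1: 'o' vs 'i' !=
  Pos 2: 'd' vs 'n' !=
Hamming distance = 3


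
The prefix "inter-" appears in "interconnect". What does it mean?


Prefix: inter-
As in: interconnect -> inter- + connect
Meaning = between


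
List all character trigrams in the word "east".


Word: "east" (length 4)
Number of trigrams = 4 - 3 + 1 = 2
  Position 0: "eas"
  Position 1: "ast"
Trigrams = "eas", "ast"


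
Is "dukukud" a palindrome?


Word: "dukukud"
Reversed: "dukukud"
Forward == Backward? dukukud == dukukud
Palindrome = Yes


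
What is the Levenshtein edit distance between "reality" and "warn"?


Word 1: "reality" (length 7)
Word 2: "warn" (length 4)
One optimal edit sequence (insert/delete/substitute each cost 1):
  1. delete 'r'  (+1)
  2. substitute 'e' -> 'w'  (+1)
  3. keep 'a'
  4. delete 'l'  (+1)
  5. delete 'i'  (+1)
  6. substitute 't' -> 'r'  (+1)
  7. substitute 'y' -> 'n'  (+1)
Total edit operations: 6
Edit distance = 6


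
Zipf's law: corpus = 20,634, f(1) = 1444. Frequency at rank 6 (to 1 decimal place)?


Zipf's law: f(r) = f(1) / r
f(1) = 1444
f(6) = 1444 / 6
= 240.7 occurrences


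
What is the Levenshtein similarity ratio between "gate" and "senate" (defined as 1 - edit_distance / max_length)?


Word 1: "gate" (length 4)
Word 2: "senate" (length 6)
One optimal edit sequence:
  1. insert 's'  (+1)
  2. insert 'e'  (+1)
  3. substitute 'g' -> 'n'  (+1)
  4. keep 'a'
  5. keep 't'
  6. keep 'e'
Edit distance = 3
Max length = max(4, 6) = 6
Similarity = 1 - 3/6
= 0.5000


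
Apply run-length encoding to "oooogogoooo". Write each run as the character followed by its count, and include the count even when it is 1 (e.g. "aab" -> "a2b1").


String: "oooogogoooo"
Scanning for consecutive runs:
  'o' x 4
  'g' x 1
  'o' x 1
  'g' x 1
  'o' x 4
RLE = "o4g1o1g1o4"


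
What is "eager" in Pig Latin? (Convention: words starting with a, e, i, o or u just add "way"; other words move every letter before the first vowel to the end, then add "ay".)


Word: "eager"
Starts with vowel → add 'way'
Pig Latin = "eagerway"


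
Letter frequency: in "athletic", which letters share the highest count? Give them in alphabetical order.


Word: "athletic"
Letter counts:
  'a': 1
  'c': 1
  'e': 1
  'h': 1
  'i': 1
  'l': 1
  't': 2
Maximum count = 2
Most frequent = 't' (2 times each)


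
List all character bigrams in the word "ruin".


Word: "ruin" (length 4)
Number of bigrams = 4 - 2 + 1 = 3
  Position 0: "ru"
  Position 1: "ui"
  Position 2: "in"
Bigrams = "ru", "ui", "in"


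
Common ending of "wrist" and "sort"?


Word 1: "wrist"
Word 2: "sort"
Comparing from end:
  Pos -1: 't' == 't'
  Pos -2: 's' != 'r' (stop)
LCS = "t" (length 1)


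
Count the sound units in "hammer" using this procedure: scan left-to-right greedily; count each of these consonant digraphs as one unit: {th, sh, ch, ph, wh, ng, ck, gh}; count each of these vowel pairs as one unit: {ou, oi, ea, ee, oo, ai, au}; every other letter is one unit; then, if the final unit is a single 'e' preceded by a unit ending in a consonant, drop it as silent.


Word: "hammer" (6 letters)
Left-to-right scan:
  [1] 'h' (letter)
  [2] 'a' (letter)
  [3] 'm' (letter)
  [4] 'm' (letter)
  [5] 'e' (letter)
  [6] 'r' (letter)
Units from scan: 6
Sound units = 6 units


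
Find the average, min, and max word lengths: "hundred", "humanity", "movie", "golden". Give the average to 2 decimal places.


Lengths: "hundred"=7, "humanity"=8, "movie"=5, "golden"=6
Sum = 26, Count = 4
Average = 26/4 = 6.50
= avg=6.50, min=5, max=8


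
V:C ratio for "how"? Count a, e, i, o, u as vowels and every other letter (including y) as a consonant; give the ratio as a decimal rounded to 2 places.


Word: "how"
Vowels (a,e,i,o,u): 1
Consonants: 2
Ratio = 1/2
= 0.50


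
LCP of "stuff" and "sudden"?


Word 1: "stuff"
Word 2: "sudden"
Comparing from start:
  Pos 0: 's' == 's'
  Pos 1: 't' != 'u' (stop)
LCP = "s" (length 1)


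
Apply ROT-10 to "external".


Word: "external"
Shift: 10
Each letter → (letter + shift) mod 26:
  'e' (4) + 10 = 14 → 'o'
  'x' (23) + 10 = 7 → 'h'
  't' (19) + 10 = 3 → 'd'
  'e' (4) + 10 = 14 → 'o'
  'r' (17) + 10 = 1 → 'b'
  'n' (13) + 10 = 23 → 'x'
  'a' (0) + 10 = 10 → 'k'
  'l' (11) + 10 = 21 → 'v'
Result = "ohdobxkv"


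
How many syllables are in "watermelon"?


Word: "watermelon"
Syllable breakdown: wa-ter-mel-on
Counting: 4 parts
= 4 syllables


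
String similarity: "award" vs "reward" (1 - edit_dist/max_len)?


Word 1: "award" (length 5)
Word 2: "reward" (length 6)
One optimal edit sequence:
  1. insert 'r'  (+1)
  2. substitute 'a' -> 'e'  (+1)
  3. keep 'w'
  4. keep 'a'
  5. keep 'r'
  6. keep 'd'
Edit distance = 2
Max length = max(5, 6) = 6
Similarity = 1 - 2/6
= 0.6667


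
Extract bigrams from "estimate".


Word: "estimate" (length 8)
Number of bigrams = 8 - 2 + 1 = 7
  Position 0: "es"
  Position 1: "st"
  Position 2: "ti"
  Position 3: "im"
  Position 4: "ma"
  Position 5: "at"
  Position 6: "te"
Bigrams = "es", "st", "ti", "im", "ma", "at", "te"


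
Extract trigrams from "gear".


Word: "gear" (length 4)
Number of trigrams = 4 - 3 + 1 = 2
  Position 0: "gea"
  Position 1: "ear"
Trigrams = "gea", "ear"


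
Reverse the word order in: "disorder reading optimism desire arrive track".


Original: "disorder reading optimism desire arrive track"
Words (1..n): disorder | reading | optimism | desire | arrive | track
Reversed (n..1): track | arrive | desire | optimism | reading | disorder
Result = "track arrive desire optimism reading disorder"


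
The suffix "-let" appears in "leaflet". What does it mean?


Suffix: -let
As in: leaflet -> leaf + -let
Meaning = small


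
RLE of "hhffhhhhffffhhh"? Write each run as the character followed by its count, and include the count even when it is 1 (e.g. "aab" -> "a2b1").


String: "hhffhhhhffffhhh"
Scanning for consecutive runs:
  'h' x 2
  'f' x 2
  'h' x 4
  'f' x 4
  'h' x 3
RLE = "h2f2h4f4h3"


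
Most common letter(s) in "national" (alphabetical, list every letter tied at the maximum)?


Word: "national"
Letter counts:
  'a': 2
  'i': 1
  'l': 1
  'n': 2
  'o': 1
  't': 1
Maximum count = 2
Most frequent = 'a', 'n' (2 times each)


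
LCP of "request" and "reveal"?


Word 1: "request"
Word 2: "reveal"
Comparing from start:
  Pos 0: 'r' == 'r'
  Pos 1: 'e' == 'e'
  Pos 2: 'q' != 'v' (stop)
LCP = "re" (length 2)


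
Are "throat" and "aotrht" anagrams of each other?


Word 1: "throat" → sorted: ahortt
Word 2: "aotrht" → sorted: ahortt
Same letters? ahortt == ahortt
Anagram = Yes


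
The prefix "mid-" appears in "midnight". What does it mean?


Prefix: mid-
Example: midnight (mid- + night)
Meaning = middle


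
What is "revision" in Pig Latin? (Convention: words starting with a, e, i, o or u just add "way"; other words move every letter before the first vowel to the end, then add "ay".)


Word: "revision"
Starts with consonant(s) → move to end, add 'ay'
Consonant cluster: "r"
Pig Latin = "evisionray"


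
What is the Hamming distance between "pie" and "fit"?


Comparing character by character (same length = 3):
  Pos 0: 'p' vs 'f' !=
  Pos 1: 'i' vs 'i' =
  Pos 2: 'e' vs 't' !=
Hamming distance = 2


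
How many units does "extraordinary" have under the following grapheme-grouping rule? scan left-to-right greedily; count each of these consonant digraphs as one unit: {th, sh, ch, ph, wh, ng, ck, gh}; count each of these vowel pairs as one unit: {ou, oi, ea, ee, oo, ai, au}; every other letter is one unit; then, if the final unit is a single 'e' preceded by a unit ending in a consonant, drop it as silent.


Word: "extraordinary" (13 letters)
Left-to-right scan:
  [1] 'e' (letter)
  [2] 'x' (letter)
  [3] 't' (letter)
  [4] 'r' (letter)
  [5] 'a' (letter)
  [6] 'o' (letter)
  [7] 'r' (letter)
  [8] 'd' (letter)
  [9] 'i' (letter)
  [10] 'n' (letter)
  [11] 'a' (letter)
  [12] 'r' (letter)
  [13] 'y' (letter)
Units from scan: 13
Sound units = 13 units


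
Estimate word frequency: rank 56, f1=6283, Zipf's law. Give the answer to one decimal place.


Zipf's law: f(r) = f(1) / r
f(1) = 6283
f(56) = 6283 / 56
= 112.2 occurrences


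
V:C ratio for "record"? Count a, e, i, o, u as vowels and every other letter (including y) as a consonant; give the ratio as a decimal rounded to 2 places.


Word: "record"
Vowels (a,e,i,o,u): 2
Consonants: 4
Ratio = 2/4
= 0.50


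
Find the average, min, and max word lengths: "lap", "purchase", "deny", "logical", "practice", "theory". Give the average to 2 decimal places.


Lengths: "lap"=3, "purchase"=8, "deny"=4, "logical"=7, "practice"=8, "theory"=6
Sum = 36, Count = 6
Average = 36/6 = 6.00
= avg=6.00, min=3, max=8


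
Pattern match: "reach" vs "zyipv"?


Pattern of "reach": [0, 1, 2, 3, 4]
Pattern of "zyipv": [0, 1, 2, 3, 4]
Patterns match
Same pattern = Yes


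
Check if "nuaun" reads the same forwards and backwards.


Word: "nuaun"
Reversed: "nuaun"
Forward == Backward? nuaun == nuaun
Palindrome = Yes


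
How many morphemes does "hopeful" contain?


Word: "hopeful"
Morphemes: hope + -ful
Each morpheme carries meaning
= 2 morphemes


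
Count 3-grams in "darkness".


Word: "darkness" (length 8)
Number of 3-grams = length - 3 + 1 = 8 - 3 + 1
= 6


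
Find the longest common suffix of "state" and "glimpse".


Word 1: "state"
Word 2: "glimpse"
Comparing from end:
  Pos -1: 'e' == 'e'
  Pos -2: 't' != 's' (stop)
LCS = "e" (length 1)


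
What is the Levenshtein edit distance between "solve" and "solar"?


Word 1: "solve" (length 5)
Word 2: "solar" (length 5)
One optimal edit sequence (insert/delete/substitute each cost 1):
  1. keep 's'
  2. keep 'o'
  3. keep 'l'
  4. substitute 'v' -> 'a'  (+1)
  5. substitute 'e' -> 'r'  (+1)
Total edit operations: 2
Edit distance = 2


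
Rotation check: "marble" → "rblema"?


Word: "marble", Candidate: "rblema"
Method: check if candidate is substring of word+word
"marblemarble" contains "rblema"? Yes
Is rotation = Yes


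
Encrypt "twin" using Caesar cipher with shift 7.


Word: "twin"
Shift: 7
Each letter → (letter + shift) mod 26:
  't' (19) + 7 = 0 → 'a'
  'w' (22) + 7 = 3 → 'd'
  'i' (8) + 7 = 15 → 'p'
  'n' (13) + 7 = 20 → 'u'
Result = "adpu"


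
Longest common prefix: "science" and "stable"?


Word 1: "science"
Word 2: "stable"
Comparing from start:
  Pos 0: 's' == 's'
  Pos 1: 'c' != 't' (stop)
LCP = "s" (length 1)


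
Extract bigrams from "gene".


Word: "gene" (length 4)
Number of bigrams = 4 - 2 + 1 = 3
  Position 0: "ge"
  Position 1: "en"
  Position 2: "ne"
Bigrams = "ge", "en", "ne"


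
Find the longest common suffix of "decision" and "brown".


Word 1: "decision"
Word 2: "brown"
Comparing from end:
  Pos -1: 'n' == 'n'
  Pos -2: 'o' != 'w' (stop)
LCS = "n" (length 1)


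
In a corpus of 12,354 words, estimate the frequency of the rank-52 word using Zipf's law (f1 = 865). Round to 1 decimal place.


Zipf's law: f(r) = f(1) / r
f(1) = 865
f(52) = 865 / 52
= 16.6 occurrences


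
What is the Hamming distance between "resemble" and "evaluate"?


Comparing character by character (same length = 8):
  Pos 0: 'r' vs 'e' !=
  Pos 1: 'e' vs 'v' !=
  Pos 2: 's' vs 'a' !=
  Pos 3: 'e' vs 'l' !=
  Pos 4: 'm' vs 'u' !=
  Pos 5: 'b' vs 'a' !=
  Pos 6: 'l' vs 't' !=
  Pos 7: 'e' vs 'e' =
Hamming distance = 7


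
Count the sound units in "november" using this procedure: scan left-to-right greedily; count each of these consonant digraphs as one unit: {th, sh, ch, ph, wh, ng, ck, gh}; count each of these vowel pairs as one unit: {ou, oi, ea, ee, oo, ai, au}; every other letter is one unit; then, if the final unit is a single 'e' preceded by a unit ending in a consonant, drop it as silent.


Word: "november" (8 letters)
Left-to-right scan:
  [1] 'n' (letter)
  [2] 'o' (letter)
  [3] 'v' (letter)
  [4] 'e' (letter)
  [5] 'm' (letter)
  [6] 'b' (letter)
  [7] 'e' (letter)
  [8] 'r' (letter)
Units from scan: 8
Sound units = 8 units


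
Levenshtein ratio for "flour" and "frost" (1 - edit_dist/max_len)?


Word 1: "flour" (length 5)
Word 2: "frost" (length 5)
One optimal edit sequence:
  1. keep 'f'
  2. substitute 'l' -> 'r'  (+1)
  3. keep 'o'
  4. substitute 'u' -> 's'  (+1)
  5. substitute 'r' -> 't'  (+1)
Edit distance = 3
Max length = max(5, 5) = 5
Similarity = 1 - 3/5
= 0.4000


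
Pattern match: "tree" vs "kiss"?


Pattern of "tree": [0, 1, 2, 2]
Pattern of "kiss": [0, 1, 2, 2]
Patterns match
Same pattern = Yes


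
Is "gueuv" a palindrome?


Word: "gueuv"
Reversed: "vueug"
Forward == Backward? gueuv != vueug
Palindrome = No


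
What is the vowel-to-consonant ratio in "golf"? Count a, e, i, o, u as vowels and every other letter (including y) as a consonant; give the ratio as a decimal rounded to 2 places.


Word: "golf"
Vowels (a,e,i,o,u): 1
Consonants: 3
Ratio = 1/3
= 0.33


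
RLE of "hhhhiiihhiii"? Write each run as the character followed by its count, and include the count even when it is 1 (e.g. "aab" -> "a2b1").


String: "hhhhiiihhiii"
Scanning for consecutive runs:
  'h' x 4
  'i' x 3
  'h' x 2
  'i' x 3
RLE = "h4i3h2i3"


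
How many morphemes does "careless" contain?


Word: "careless"
Morphemes: care | -less
Each morpheme carries meaning
= 2 morphemes


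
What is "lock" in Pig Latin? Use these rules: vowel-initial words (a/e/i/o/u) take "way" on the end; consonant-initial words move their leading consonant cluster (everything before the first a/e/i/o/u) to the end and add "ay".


Word: "lock"
Starts with consonant(s) → move to end, add 'ay'
Consonant cluster: "l"
Pig Latin = "ocklay"
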